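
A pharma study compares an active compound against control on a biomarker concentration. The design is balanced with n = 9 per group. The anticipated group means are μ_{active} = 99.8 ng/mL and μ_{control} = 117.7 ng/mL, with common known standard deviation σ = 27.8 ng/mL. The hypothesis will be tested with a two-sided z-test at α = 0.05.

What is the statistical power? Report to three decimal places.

Power ≈ 0.277

Standardized effect: d = |μ_{active} − μ_{control}| / σ = |99.8 − 117.7| / 27.8 = 0.6439
Noncentrality parameter: δ = d·√(n/2) = 0.6439 × √(9/2) = 1.3659
Critical value for a two-sided test at α = 0.05: z_{α/2} = 1.960.
Power = Φ(δ − 1.960) + Φ(−δ − 1.960) = Φ(-0.594) + Φ(-3.326) = 0.2762 + 0.0004 = 0.2767.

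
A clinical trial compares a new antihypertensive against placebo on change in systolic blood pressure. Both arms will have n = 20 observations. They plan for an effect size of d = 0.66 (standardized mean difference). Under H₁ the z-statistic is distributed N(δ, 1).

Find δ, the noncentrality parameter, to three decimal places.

δ = d·√(n/2) = 0.66 × √(20/2) = 2.0871

δ ≈ 2.087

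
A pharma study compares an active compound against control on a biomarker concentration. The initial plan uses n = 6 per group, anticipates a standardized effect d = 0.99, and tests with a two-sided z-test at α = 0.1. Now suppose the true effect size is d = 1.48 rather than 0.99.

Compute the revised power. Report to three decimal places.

Power ≈ 0.821

With d = 1.48: δ = d·√(n/2) = 1.48 × √(6/2) = 2.5634. Critical value z_{0.05} = 1.645.
Revised power = Φ(δ − 1.645) + Φ(−δ − 1.645) = Φ(0.919) + Φ(-4.208) = 0.8208 + 0.0000 = 0.8209.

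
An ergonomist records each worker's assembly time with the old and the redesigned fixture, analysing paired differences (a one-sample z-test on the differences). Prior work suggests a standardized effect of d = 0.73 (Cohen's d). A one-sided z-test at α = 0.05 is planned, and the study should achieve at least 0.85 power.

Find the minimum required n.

n = 14

For power 0.85 need Φ(δ − z_{0.05}) = 0.85, so δ = z_{0.05} + z_{0.15} = 1.645 + 1.036 = 2.681.
δ = d·√n ⇒ n = (δ/d)² = (2.681 / 0.73)² = 13.49.
Round up to the next whole unit.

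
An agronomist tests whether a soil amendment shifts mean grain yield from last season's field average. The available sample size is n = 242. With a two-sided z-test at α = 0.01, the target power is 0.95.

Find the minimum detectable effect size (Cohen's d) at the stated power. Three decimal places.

d ≈ 0.271

Need Φ(δ − 2.576) = 0.95, so δ = 2.576 + 1.645 = 4.221.
(Lower-tail contribution to power is negligible for δ > 0.)
δ = d·√n ⇒ d = δ/√n = 4.221/√242 = 0.2713.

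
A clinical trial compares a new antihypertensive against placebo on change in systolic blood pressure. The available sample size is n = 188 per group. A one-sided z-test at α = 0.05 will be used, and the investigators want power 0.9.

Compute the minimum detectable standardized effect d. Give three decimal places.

Required noncentrality: δ = z_{0.05} + z_{0.10} = 1.645 + 1.282 = 2.926.
δ = d·√(n/2) ⇒ d = δ/√(n/2) = 2.926/√(188/2) = 0.3018.

d ≈ 0.302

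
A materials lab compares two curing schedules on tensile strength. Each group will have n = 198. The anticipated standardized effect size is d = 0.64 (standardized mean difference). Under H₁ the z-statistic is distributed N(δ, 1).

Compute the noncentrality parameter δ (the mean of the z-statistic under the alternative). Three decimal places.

The noncentrality parameter scales effect size by the design's sample-size factor: δ = d·√(n/2) = 0.64 × √(198/2) = 6.3679

δ ≈ 6.368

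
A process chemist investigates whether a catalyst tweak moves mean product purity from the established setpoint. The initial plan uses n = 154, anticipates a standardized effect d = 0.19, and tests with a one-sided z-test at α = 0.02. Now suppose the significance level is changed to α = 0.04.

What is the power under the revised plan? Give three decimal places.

δ = d·√n = 0.19 × √154 = 2.3578 (unchanged). New critical value: z_{0.04} = 1.751.
Revised power = P(Z > 1.751 − δ) = Φ(0.607) = 0.7281.

Power ≈ 0.728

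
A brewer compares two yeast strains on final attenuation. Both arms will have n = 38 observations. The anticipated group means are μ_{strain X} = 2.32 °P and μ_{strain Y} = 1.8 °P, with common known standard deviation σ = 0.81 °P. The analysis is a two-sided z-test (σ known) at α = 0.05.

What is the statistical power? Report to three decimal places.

Power ≈ 0.799

Standardized effect: d = |μ_{strain X} − μ_{strain Y}| / σ = |2.32 − 1.8| / 0.81 = 0.6420
Noncentrality parameter: λ = d·√(n/2) = 0.6420 × √(38/2) = 2.7983
Two-sided α = 0.05 → critical value z_{0.025} = 1.960.
Power = Φ(λ − 1.960) + Φ(−λ − 1.960) = Φ(0.838) + Φ(-4.758) = 0.7991 + 0.0000 = 0.7991.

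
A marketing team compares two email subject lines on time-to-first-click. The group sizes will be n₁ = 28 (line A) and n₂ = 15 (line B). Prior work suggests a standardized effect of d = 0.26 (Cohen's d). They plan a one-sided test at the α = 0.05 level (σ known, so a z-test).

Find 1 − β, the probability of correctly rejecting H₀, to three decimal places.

Power ≈ 0.203

Noncentrality parameter: δ = d / √(1/n₁ + 1/n₂) = 0.26 / √(1/28 + 1/15) = 0.8126
Critical value for a one-sided test at α = 0.05: z_α = 1.645.
Power = Φ(δ − 1.645) = Φ(-0.832) = 0.2026.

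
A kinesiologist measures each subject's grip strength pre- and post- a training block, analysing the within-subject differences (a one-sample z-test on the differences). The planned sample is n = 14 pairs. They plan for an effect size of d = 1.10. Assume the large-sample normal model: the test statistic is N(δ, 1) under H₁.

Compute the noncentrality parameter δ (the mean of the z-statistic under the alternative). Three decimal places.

δ = d·√n = 1.10 × √14 = 4.1158

δ ≈ 4.116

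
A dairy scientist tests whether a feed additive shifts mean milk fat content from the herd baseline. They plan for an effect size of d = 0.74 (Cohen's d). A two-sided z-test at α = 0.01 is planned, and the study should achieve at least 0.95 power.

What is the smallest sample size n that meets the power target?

Set Φ(δ − 2.576) = 0.95; then δ − 2.576 = Φ⁻¹(0.95) = 1.645, giving δ = 4.221.
(The Φ(−δ − z_{α/2}) term is vanishingly small for δ > 0 and is dropped in the standard sample-size formula.)
δ = d·√n ⇒ n = (δ/d)² = (4.221 / 0.74)² = 32.53.
Round up to the next whole unit.

n = 33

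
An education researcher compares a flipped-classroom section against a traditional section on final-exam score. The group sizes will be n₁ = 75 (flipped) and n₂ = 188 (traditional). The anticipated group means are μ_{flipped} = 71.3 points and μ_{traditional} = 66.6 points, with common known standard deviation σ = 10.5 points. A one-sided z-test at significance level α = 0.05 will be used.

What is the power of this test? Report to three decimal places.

Standardized effect: d = |μ_{flipped} − μ_{traditional}| / σ = |71.3 − 66.6| / 10.5 = 0.4476
Noncentrality parameter: δ = d / √(1/n₁ + 1/n₂) = 0.4476 / √(1/75 + 1/188) = 3.2775
Critical value for a one-sided test at α = 0.05: z_α = 1.645.
Power = Φ(δ − 1.645) = Φ(1.633) = 0.9487.

Power ≈ 0.949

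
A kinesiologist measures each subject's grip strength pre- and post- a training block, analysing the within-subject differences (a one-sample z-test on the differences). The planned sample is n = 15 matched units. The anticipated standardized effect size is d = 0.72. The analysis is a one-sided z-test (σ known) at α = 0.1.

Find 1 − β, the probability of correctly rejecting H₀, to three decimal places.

Power ≈ 0.934

Noncentrality parameter: δ = d·√n = 0.72 × √15 = 2.7885
Critical value for a one-sided test at α = 0.1: z_α = 1.282.
Power = P(Z > 1.282 − δ) = Φ(1.507) = 0.9341.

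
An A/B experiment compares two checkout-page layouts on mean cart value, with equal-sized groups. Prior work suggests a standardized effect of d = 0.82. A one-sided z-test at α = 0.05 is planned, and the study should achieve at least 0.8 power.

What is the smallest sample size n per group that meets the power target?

n = 19 per group

Set Φ(δ − 1.645) = 0.8; then δ − 1.645 = Φ⁻¹(0.8) = 0.842, giving δ = 2.486.
δ = d·√(n/2) ⇒ n = 2(δ/d)² = 2 × (2.486 / 0.82)² = 18.39.
Round up to the next whole unit.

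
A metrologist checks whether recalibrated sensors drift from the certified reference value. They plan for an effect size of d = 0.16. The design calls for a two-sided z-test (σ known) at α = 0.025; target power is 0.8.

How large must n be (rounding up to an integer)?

n = 372

Set Φ(δ − 2.241) = 0.8; then δ − 2.241 = Φ⁻¹(0.8) = 0.842, giving δ = 3.083.
(Ignoring the negligible lower-tail rejection probability gives the usual closed-form inversion.)
δ = d·√n ⇒ n = (δ/d)² = (3.083 / 0.16)² = 371.29.
Round up to the next whole unit.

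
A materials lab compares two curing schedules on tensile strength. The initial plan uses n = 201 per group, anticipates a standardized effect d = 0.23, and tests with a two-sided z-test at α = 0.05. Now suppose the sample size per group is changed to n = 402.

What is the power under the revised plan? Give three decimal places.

With n = 402 per group: δ = d·√(n/2) = 0.23 × √(402/2) = 3.2608. Critical value z_{0.025} = 1.960.
Revised power = Φ(δ − 1.960) + Φ(−δ − 1.960) = Φ(1.301) + Φ(-5.221) = 0.9033 + 0.0000 = 0.9033.

Power ≈ 0.903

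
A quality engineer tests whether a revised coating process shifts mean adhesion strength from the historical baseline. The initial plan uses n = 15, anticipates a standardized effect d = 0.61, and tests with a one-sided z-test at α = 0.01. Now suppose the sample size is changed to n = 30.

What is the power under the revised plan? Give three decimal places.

Power ≈ 0.845

With n = 30: δ = d·√n = 0.61 × √30 = 3.3411. Critical value z_{0.01} = 2.326.
Revised power = Φ(δ − 2.326) = Φ(1.015) = 0.8449.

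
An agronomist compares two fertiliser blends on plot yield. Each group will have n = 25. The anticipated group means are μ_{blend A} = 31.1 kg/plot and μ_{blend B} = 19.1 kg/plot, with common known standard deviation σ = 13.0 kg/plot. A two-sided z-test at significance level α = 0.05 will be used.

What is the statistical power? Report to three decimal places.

Standardized effect: d = |μ_{blend A} − μ_{blend B}| / σ = |31.1 − 19.1| / 13.0 = 0.9231
Noncentrality parameter: δ = d·√(n/2) = 0.9231 × √(25/2) = 3.2636
Critical value for a two-sided test at α = 0.05: z_{α/2} = 1.960.
Power = Φ(δ − 1.960) + Φ(−δ − 1.960) = Φ(1.304) + Φ(-5.224) = 0.9038 + 0.0000 = 0.9038.

Power ≈ 0.904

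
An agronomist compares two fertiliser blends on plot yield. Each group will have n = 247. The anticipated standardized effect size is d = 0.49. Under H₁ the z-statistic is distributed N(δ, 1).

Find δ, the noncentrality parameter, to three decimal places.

The noncentrality parameter scales effect size by the design's sample-size factor: δ = d·√(n/2) = 0.49 × √(247/2) = 5.4454

δ ≈ 5.445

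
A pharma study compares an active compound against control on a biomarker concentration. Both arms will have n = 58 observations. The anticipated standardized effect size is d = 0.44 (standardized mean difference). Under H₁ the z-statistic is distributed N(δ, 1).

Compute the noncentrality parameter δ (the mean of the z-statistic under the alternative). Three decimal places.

δ ≈ 2.369

The noncentrality parameter scales effect size by the design's sample-size factor: δ = d·√(n/2) = 0.44 × √(58/2) = 2.3695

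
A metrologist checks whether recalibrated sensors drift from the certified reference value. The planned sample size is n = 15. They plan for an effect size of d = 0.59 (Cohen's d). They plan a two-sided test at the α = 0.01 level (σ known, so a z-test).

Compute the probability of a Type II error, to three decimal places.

Noncentrality parameter: δ = d·√n = 0.59 × √15 = 2.2851
Critical value for a two-sided test at α = 0.01: z_{α/2} = 2.576.
Power = Φ(δ − 2.576) + Φ(−δ − 2.576) = Φ(-0.291) + Φ(-4.861) = 0.3856 + 0.0000 = 0.3856.
Type II error: β = 1 − power = 1 − 0.3856 = 0.6144.

β ≈ 0.614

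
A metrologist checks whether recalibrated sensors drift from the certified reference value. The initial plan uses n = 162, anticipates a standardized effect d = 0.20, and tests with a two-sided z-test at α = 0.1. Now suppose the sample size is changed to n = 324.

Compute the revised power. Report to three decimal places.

Power ≈ 0.975

With n = 324: δ = d·√n = 0.20 × √324 = 3.6000. Critical value z_{0.05} = 1.645.
Revised power = Φ(δ − 1.645) + Φ(−δ − 1.645) = Φ(1.955) + Φ(-5.245) = 0.9747 + 0.0000 = 0.9747.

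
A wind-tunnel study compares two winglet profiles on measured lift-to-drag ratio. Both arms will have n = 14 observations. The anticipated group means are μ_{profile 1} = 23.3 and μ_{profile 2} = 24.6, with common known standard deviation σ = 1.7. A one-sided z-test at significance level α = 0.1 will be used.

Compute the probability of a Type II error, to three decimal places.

β ≈ 0.229

Standardized effect: d = |μ_{profile 1} − μ_{profile 2}| / σ = |23.3 − 24.6| / 1.7 = 0.7647
Noncentrality parameter: δ = d·√(n/2) = 0.7647 × √(14/2) = 2.0232
One-sided α = 0.1 → critical value z_{0.1} = 1.282.
Power = P(Z > 1.282 − δ) = Φ(0.742) = 0.7709.
Type II error: β = 1 − power = 1 − 0.7709 = 0.2291.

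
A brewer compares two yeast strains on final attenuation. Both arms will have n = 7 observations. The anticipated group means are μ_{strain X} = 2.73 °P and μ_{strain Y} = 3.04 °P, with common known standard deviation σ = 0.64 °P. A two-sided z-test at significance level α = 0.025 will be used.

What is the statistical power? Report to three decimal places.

Power ≈ 0.092

Standardized effect: d = |μ_{strain X} − μ_{strain Y}| / σ = |2.73 − 3.04| / 0.64 = 0.4844
Noncentrality parameter: δ = d·√(n/2) = 0.4844 × √(7/2) = 0.9062
Critical value for a two-sided test at α = 0.025: z_{α/2} = 2.241.
Power = Φ(δ − 2.241) + Φ(−δ − 2.241) = Φ(-1.335) + Φ(-3.148) = 0.0909 + 0.0008 = 0.0917.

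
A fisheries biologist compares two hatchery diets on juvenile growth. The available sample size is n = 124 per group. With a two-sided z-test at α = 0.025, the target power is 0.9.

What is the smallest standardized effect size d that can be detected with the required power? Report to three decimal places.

Need Φ(δ − 2.241) = 0.9, so δ = 2.241 + 1.282 = 3.523.
(The second rejection-region term Φ(−δ − z_{α/2}) is negligible and dropped.)
δ = d·√(n/2) ⇒ d = δ/√(n/2) = 3.523/√(124/2) = 0.4474.

d ≈ 0.447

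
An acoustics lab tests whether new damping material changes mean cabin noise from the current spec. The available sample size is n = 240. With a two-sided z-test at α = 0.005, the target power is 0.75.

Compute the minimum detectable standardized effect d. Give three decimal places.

d ≈ 0.225

Required noncentrality: δ = z_{0.0025} + z_{0.25} = 2.807 + 0.674 = 3.482.
(Lower-tail contribution to power is negligible for δ > 0.)
δ = d·√n ⇒ d = δ/√n = 3.482/√240 = 0.2247.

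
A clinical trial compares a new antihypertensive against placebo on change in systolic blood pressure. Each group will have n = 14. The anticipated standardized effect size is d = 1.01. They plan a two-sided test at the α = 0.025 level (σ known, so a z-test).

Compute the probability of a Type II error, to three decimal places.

Noncentrality parameter: δ = d·√(n/2) = 1.01 × √(14/2) = 2.6722
Two-sided α = 0.025 → critical value z_{0.0125} = 2.241.
Power = Φ(δ − 2.241) + Φ(−δ − 2.241) = Φ(0.431) + Φ(-4.914) = 0.6667 + 0.0000 = 0.6667.
Type II error: β = 1 − power = 1 − 0.6667 = 0.3333.

β ≈ 0.333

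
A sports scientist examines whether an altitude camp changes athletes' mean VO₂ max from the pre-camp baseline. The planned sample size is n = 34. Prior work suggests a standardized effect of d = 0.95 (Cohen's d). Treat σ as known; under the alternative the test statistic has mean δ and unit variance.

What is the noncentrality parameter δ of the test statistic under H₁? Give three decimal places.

δ ≈ 5.539

The noncentrality parameter scales effect size by the design's sample-size factor: δ = d·√n = 0.95 × √34 = 5.5394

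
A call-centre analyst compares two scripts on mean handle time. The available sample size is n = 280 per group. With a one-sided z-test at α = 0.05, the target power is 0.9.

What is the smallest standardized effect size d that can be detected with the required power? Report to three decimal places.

Need Φ(δ − 1.645) = 0.9, so δ = 1.645 + 1.282 = 2.926.
δ = d·√(n/2) ⇒ d = δ/√(n/2) = 2.926/√(280/2) = 0.2473.

d ≈ 0.247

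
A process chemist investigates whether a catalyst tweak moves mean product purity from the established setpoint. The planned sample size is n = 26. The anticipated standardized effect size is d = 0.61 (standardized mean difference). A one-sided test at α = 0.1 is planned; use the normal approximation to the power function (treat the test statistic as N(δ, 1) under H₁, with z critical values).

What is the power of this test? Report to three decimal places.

Noncentrality parameter: δ = d·√n = 0.61 × √26 = 3.1104
One-sided α = 0.1 → critical value z_{0.1} = 1.282.
Power = P(Z > 1.282 − δ) = Φ(1.829) = 0.9663.

Power ≈ 0.966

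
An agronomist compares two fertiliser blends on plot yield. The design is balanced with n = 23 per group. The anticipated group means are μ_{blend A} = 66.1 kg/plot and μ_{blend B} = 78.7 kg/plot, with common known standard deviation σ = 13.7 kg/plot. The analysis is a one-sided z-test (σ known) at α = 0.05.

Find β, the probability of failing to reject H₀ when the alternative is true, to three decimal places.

β ≈ 0.070

Standardized effect: d = |μ_{blend A} − μ_{blend B}| / σ = |66.1 − 78.7| / 13.7 = 0.9197
Noncentrality parameter: δ = d·√(n/2) = 0.9197 × √(23/2) = 3.1189
One-sided α = 0.05 → critical value z_{0.05} = 1.645.
Power = P(Z > 1.645 − δ) = Φ(1.474) = 0.9298.
Type II error: β = 1 − power = 1 − 0.9298 = 0.0702.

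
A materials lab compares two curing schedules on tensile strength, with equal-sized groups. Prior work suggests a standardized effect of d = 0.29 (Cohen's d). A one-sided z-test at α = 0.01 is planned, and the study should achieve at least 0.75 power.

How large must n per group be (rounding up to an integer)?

Set Φ(δ − 2.326) = 0.75; then δ − 2.326 = Φ⁻¹(0.75) = 0.674, giving δ = 3.001.
δ = d·√(n/2) ⇒ n = 2(δ/d)² = 2 × (3.001 / 0.29)² = 214.15.
Rounding up, n = 215 per group.

n = 215 per group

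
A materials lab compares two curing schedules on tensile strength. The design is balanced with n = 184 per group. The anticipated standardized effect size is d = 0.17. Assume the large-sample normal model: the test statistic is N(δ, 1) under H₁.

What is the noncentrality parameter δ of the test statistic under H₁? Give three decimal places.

δ = d·√(n/2) = 0.17 × √(184/2) = 1.6306

δ ≈ 1.631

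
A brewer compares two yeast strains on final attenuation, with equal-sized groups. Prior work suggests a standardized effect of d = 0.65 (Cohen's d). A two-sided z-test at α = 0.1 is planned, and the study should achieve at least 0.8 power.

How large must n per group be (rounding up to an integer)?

n = 30 per group

For power 0.8 need Φ(δ − z_{0.05}) = 0.8, so δ = z_{0.05} + z_{0.20} = 1.645 + 0.842 = 2.486.
(For δ > 0 the lower-tail rejection region contributes negligibly to power, so the one-term inversion is standard.)
δ = d·√(n/2) ⇒ n = 2(δ/d)² = 2 × (2.486 / 0.65)² = 29.27.
Round up to the next whole unit.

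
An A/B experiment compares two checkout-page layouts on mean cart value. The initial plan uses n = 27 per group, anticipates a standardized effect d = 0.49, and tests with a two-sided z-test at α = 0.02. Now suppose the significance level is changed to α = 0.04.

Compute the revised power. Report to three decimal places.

Power ≈ 0.400

δ = d·√(n/2) = 0.49 × √(27/2) = 1.8004 (unchanged). New critical value: z_{0.02} = 2.054.
Revised power = Φ(δ − 2.054) + Φ(−δ − 2.054) = Φ(-0.253) + Φ(-3.854) = 0.4000 + 0.0001 = 0.4000.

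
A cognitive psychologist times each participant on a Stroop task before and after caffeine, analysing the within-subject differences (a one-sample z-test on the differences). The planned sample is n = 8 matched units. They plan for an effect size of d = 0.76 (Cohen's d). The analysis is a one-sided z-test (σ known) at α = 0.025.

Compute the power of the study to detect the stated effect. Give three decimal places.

Power ≈ 0.575

Noncentrality parameter: δ = d·√n = 0.76 × √8 = 2.1496
One-sided α = 0.025 → critical value z_{0.025} = 1.960.
Power = P(Z > 1.960 − δ) = Φ(0.190) = 0.5752.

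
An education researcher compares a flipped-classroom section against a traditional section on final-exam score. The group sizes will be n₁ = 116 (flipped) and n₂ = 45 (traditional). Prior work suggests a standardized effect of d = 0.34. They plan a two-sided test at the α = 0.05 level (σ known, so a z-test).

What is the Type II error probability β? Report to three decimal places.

Noncentrality parameter: δ = d / √(1/n₁ + 1/n₂) = 0.34 / √(1/116 + 1/45) = 1.9360
Critical value for a two-sided test at α = 0.05: z_{α/2} = 1.960.
Power = Φ(δ − 1.960) + Φ(−δ − 1.960) = Φ(-0.024) + Φ(-3.896) = 0.4904 + 0.0000 = 0.4905.
Type II error: β = 1 − power = 1 − 0.4905 = 0.5095.

β ≈ 0.510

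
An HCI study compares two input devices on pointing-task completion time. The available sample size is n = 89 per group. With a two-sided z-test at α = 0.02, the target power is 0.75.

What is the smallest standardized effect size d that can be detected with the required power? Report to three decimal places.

d ≈ 0.450

Required noncentrality: δ = z_{0.01} + z_{0.25} = 2.326 + 0.674 = 3.001.
(Lower-tail contribution to power is negligible for δ > 0.)
δ = d·√(n/2) ⇒ d = δ/√(n/2) = 3.001/√(89/2) = 0.4498.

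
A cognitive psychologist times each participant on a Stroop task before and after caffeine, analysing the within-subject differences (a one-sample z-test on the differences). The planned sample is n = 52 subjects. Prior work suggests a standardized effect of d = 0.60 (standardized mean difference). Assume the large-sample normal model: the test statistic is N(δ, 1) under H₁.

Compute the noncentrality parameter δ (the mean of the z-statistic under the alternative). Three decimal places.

δ ≈ 4.327

The noncentrality parameter scales effect size by the design's sample-size factor: δ = d·√n = 0.60 × √52 = 4.3267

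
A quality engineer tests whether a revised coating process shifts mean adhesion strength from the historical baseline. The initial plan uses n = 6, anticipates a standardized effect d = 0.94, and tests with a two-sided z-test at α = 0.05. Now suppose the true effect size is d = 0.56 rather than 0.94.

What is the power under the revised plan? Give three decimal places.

With d = 0.56: δ = d·√n = 0.56 × √6 = 1.3717. Critical value z_{0.025} = 1.960.
Revised power = Φ(δ − 1.960) + Φ(−δ − 1.960) = Φ(-0.588) + Φ(-3.332) = 0.2782 + 0.0004 = 0.2786.

Power ≈ 0.279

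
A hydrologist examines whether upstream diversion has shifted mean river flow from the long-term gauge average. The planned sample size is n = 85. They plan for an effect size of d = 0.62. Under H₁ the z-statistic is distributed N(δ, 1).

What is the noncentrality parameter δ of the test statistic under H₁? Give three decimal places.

δ ≈ 5.716

The noncentrality parameter scales effect size by the design's sample-size factor: δ = d·√n = 0.62 × √85 = 5.7161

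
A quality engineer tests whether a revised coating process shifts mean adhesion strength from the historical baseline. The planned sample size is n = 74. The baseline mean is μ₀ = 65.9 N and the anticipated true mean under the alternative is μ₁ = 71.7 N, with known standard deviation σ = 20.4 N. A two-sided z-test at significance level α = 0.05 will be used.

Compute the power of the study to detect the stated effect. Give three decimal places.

Standardized effect: d = |μ₁ − μ₀| / σ = |71.7 − 65.9| / 20.4 = 0.2843
Noncentrality parameter: δ = d·√n = 0.2843 × √74 = 2.4458
Two-sided α = 0.05 → critical value z_{0.025} = 1.960.
Power = Φ(δ − 1.960) + Φ(−δ − 1.960) = Φ(0.486) + Φ(-4.406) = 0.6864 + 0.0000 = 0.6864.

Power ≈ 0.686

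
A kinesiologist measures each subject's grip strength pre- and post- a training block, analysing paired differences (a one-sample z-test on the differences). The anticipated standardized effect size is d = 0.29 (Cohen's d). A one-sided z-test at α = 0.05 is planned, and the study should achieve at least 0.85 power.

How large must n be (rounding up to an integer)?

For power 0.85 need Φ(δ − z_{0.05}) = 0.85, so δ = z_{0.05} + z_{0.15} = 1.645 + 1.036 = 2.681.
δ = d·√n ⇒ n = (δ/d)² = (2.681 / 0.29)² = 85.49.
Round up to the next whole unit.

n = 86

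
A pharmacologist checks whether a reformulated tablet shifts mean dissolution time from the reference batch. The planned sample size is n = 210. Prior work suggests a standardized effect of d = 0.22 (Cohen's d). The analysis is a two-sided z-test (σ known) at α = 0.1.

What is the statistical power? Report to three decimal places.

Noncentrality parameter: λ = d·√n = 0.22 × √210 = 3.1881
Critical value for a two-sided test at α = 0.1: z_{α/2} = 1.645.
Power = Φ(λ − 1.645) + Φ(−λ − 1.645) = Φ(1.543) + Φ(-4.833) = 0.9386 + 0.0000 = 0.9386.

Power ≈ 0.939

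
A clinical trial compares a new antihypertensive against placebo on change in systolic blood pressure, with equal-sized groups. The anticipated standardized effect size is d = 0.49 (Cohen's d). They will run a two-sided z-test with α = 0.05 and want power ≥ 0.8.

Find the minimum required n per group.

For power 0.8 need Φ(δ − z_{0.025}) = 0.8, so δ = z_{0.025} + z_{0.20} = 1.960 + 0.842 = 2.802.
(For δ > 0 the lower-tail rejection region contributes negligibly to power, so the one-term inversion is standard.)
δ = d·√(n/2) ⇒ n = 2(δ/d)² = 2 × (2.802 / 0.49)² = 65.38.
Rounding up, n = 66 per group.

n = 66 per group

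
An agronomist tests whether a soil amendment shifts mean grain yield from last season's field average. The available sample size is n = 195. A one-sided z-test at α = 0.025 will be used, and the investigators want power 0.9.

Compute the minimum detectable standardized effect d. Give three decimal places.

Need Φ(δ − 1.960) = 0.9, so δ = 1.960 + 1.282 = 3.242.
δ = d·√n ⇒ d = δ/√n = 3.242/√195 = 0.2321.

d ≈ 0.232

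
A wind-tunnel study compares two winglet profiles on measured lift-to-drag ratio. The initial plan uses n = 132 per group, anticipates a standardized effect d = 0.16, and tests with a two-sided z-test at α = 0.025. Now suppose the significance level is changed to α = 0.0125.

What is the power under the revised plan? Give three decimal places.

δ = d·√(n/2) = 0.16 × √(132/2) = 1.2998 (unchanged). New critical value: z_{0.0063} = 2.498.
Revised power = Φ(δ − 2.498) + Φ(−δ − 2.498) = Φ(-1.198) + Φ(-3.798) = 0.1155 + 0.0001 = 0.1156.

Power ≈ 0.116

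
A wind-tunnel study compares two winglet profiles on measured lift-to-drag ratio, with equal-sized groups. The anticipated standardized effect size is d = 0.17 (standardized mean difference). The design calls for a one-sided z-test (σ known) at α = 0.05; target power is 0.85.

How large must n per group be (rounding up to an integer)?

For power 0.85 need Φ(δ − z_{0.05}) = 0.85, so δ = z_{0.05} + z_{0.15} = 1.645 + 1.036 = 2.681.
δ = d·√(n/2) ⇒ n = 2(δ/d)² = 2 × (2.681 / 0.17)² = 497.53.
Rounding up, n = 498 per group.

n = 498 per group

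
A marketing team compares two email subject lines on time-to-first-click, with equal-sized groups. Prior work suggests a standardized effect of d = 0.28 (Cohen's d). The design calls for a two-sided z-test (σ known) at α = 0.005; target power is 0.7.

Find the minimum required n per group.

n = 284 per group

Set Φ(δ − 2.807) = 0.7; then δ − 2.807 = Φ⁻¹(0.7) = 0.524, giving δ = 3.331.
(For δ > 0 the lower-tail rejection region contributes negligibly to power, so the one-term inversion is standard.)
δ = d·√(n/2) ⇒ n = 2(δ/d)² = 2 × (3.331 / 0.28)² = 283.12.
Round up to the next whole unit.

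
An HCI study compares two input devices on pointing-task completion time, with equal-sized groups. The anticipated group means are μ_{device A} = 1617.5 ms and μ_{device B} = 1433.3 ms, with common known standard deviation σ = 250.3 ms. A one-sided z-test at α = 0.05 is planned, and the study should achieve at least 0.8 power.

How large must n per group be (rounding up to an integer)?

n = 23 per group

Standardized effect: d = |μ_{device A} − μ_{device B}| / σ = |1617.5 − 1433.3| / 250.3 = 0.7359
Set Φ(δ − 1.645) = 0.8; then δ − 1.645 = Φ⁻¹(0.8) = 0.842, giving δ = 2.486.
δ = d·√(n/2) ⇒ n = 2(δ/d)² = 2 × (2.486 / 0.7359)² = 22.83.
Round up to the next whole unit.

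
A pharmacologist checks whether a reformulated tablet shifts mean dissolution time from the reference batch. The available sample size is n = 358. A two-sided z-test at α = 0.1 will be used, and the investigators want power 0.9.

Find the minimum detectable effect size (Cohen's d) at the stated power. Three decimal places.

Need Φ(δ − 1.645) = 0.9, so δ = 1.645 + 1.282 = 2.926.
(Lower-tail contribution to power is negligible for δ > 0.)
δ = d·√n ⇒ d = δ/√n = 2.926/√358 = 0.1547.

d ≈ 0.155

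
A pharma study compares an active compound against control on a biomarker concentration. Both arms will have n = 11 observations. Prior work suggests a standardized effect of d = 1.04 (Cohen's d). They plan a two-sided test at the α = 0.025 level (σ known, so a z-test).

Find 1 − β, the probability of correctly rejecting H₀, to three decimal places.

Noncentrality parameter: δ = d·√(n/2) = 1.04 × √(11/2) = 2.4390
Critical value for a two-sided test at α = 0.025: z_{α/2} = 2.241.
Power = Φ(δ − 2.241) + Φ(−δ − 2.241) = Φ(0.198) + Φ(-4.680) = 0.5783 + 0.0000 = 0.5783.

Power ≈ 0.578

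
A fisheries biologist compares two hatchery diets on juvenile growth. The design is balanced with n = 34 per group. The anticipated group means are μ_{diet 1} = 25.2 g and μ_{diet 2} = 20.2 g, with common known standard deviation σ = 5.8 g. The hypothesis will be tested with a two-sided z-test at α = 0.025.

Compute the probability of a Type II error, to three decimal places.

β ≈ 0.095

Standardized effect: d = |μ_{diet 1} − μ_{diet 2}| / σ = |25.2 − 20.2| / 5.8 = 0.8621
Noncentrality parameter: δ = d·√(n/2) = 0.8621 × √(34/2) = 3.5544
Two-sided α = 0.025 → critical value z_{0.0125} = 2.241.
Power = Φ(δ − 2.241) + Φ(−δ − 2.241) = Φ(1.313) + Φ(-5.796) = 0.9054 + 0.0000 = 0.9054.
Type II error: β = 1 − power = 1 − 0.9054 = 0.0946.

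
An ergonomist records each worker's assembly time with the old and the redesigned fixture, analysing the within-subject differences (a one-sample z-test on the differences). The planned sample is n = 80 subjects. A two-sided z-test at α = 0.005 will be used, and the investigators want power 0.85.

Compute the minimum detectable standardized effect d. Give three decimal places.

Need Φ(δ − 2.807) = 0.85, so δ = 2.807 + 1.036 = 3.843.
(The second rejection-region term Φ(−δ − z_{α/2}) is negligible and dropped.)
δ = d·√n ⇒ d = δ/√n = 3.843/√80 = 0.4297.

d ≈ 0.430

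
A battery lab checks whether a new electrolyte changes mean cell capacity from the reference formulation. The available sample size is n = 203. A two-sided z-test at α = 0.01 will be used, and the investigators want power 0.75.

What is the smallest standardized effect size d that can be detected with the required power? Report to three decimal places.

Need Φ(δ − 2.576) = 0.75, so δ = 2.576 + 0.674 = 3.250.
(Lower-tail contribution to power is negligible for δ > 0.)
δ = d·√n ⇒ d = δ/√n = 3.250/√203 = 0.2281.

d ≈ 0.228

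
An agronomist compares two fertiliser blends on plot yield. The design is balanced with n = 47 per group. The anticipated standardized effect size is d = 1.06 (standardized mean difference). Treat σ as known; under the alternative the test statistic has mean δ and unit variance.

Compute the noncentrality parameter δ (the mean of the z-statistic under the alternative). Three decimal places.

δ ≈ 5.139

The noncentrality parameter scales effect size by the design's sample-size factor: δ = d·√(n/2) = 1.06 × √(47/2) = 5.1385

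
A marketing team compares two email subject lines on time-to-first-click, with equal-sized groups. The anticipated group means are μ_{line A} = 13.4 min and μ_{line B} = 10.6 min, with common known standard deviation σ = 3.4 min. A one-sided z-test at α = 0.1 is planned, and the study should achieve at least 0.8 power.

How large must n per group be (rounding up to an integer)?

Standardized effect: d = |μ_{line A} − μ_{line B}| / σ = |13.4 − 10.6| / 3.4 = 0.8235
For power 0.8 need Φ(δ − z_{0.1}) = 0.8, so δ = z_{0.1} + z_{0.20} = 1.282 + 0.842 = 2.123.
δ = d·√(n/2) ⇒ n = 2(δ/d)² = 2 × (2.123 / 0.8235)² = 13.29.
Rounding up, n = 14 per group.

n = 14 per group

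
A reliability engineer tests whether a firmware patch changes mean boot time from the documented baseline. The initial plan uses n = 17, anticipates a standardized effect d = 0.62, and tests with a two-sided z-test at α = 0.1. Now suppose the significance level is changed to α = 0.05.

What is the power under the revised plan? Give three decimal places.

Power ≈ 0.725

δ = d·√n = 0.62 × √17 = 2.5563 (unchanged). New critical value: z_{0.025} = 1.960.
Revised power = Φ(δ − 1.960) + Φ(−δ − 1.960) = Φ(0.596) + Φ(-4.516) = 0.7245 + 0.0000 = 0.7245.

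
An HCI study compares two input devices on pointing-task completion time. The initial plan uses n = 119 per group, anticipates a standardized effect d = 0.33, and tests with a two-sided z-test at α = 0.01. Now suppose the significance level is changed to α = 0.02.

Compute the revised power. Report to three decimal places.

Power ≈ 0.587

δ = d·√(n/2) = 0.33 × √(119/2) = 2.5455 (unchanged). New critical value: z_{0.01} = 2.326.
Revised power = Φ(δ − 2.326) + Φ(−δ − 2.326) = Φ(0.219) + Φ(-4.872) = 0.5867 + 0.0000 = 0.5867.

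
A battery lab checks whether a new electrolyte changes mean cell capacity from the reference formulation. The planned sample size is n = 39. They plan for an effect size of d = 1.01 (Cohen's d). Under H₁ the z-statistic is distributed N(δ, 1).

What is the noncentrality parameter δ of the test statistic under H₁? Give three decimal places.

δ ≈ 6.307

δ = d·√n = 1.01 × √39 = 6.3074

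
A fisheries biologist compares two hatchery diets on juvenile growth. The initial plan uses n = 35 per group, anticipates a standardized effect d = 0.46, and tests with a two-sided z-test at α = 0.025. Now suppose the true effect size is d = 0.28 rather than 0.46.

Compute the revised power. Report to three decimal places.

Power ≈ 0.143

With d = 0.28: δ = d·√(n/2) = 0.28 × √(35/2) = 1.1713. Critical value z_{0.0125} = 2.241.
Revised power = Φ(δ − 2.241) + Φ(−δ − 2.241) = Φ(-1.070) + Φ(-3.413) = 0.1423 + 0.0003 = 0.1426.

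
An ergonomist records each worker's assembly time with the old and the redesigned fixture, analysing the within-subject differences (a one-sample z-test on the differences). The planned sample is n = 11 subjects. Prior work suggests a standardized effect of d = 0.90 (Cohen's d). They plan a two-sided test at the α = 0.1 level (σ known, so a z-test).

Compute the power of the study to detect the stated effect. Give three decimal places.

Power ≈ 0.910

Noncentrality parameter: δ = d·√n = 0.90 × √11 = 2.9850
Two-sided α = 0.1 → critical value z_{0.05} = 1.645.
Power = Φ(δ − 1.645) + Φ(−δ − 1.645) = Φ(1.340) + Φ(-4.630) = 0.9099 + 0.0000 = 0.9099.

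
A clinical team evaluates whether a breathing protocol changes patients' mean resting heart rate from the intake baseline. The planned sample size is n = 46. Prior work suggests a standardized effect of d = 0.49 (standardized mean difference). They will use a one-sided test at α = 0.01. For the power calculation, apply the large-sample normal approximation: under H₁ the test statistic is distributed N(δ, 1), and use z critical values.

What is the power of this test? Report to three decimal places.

Noncentrality parameter: δ = d·√n = 0.49 × √46 = 3.3233
One-sided α = 0.01 → critical value z_{0.01} = 2.326.
Power = Φ(δ − 2.326) = Φ(0.997) = 0.8406.

Power ≈ 0.841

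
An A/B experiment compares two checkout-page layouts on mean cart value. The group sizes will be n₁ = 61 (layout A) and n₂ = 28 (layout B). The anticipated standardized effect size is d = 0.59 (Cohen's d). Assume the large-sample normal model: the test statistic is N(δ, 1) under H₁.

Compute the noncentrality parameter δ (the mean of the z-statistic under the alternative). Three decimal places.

δ = d / √(1/n₁ + 1/n₂) = 0.59 / √(1/61 + 1/28) = 2.5846

δ ≈ 2.585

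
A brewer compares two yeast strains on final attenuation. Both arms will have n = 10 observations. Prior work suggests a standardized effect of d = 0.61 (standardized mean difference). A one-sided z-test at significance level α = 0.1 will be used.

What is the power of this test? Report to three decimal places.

Noncentrality parameter: δ = d·√(n/2) = 0.61 × √(10/2) = 1.3640
Critical value for a one-sided test at α = 0.1: z_α = 1.282.
Power = Φ(δ − 1.282) = Φ(0.082) = 0.5329.

Power ≈ 0.533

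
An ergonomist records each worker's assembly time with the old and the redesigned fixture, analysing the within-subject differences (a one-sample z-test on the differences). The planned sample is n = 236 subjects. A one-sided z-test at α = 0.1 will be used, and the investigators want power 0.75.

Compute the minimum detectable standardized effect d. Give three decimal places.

d ≈ 0.127

Need Φ(δ − 1.282) = 0.75, so δ = 1.282 + 0.674 = 1.956.
δ = d·√n ⇒ d = δ/√n = 1.956/√236 = 0.1273.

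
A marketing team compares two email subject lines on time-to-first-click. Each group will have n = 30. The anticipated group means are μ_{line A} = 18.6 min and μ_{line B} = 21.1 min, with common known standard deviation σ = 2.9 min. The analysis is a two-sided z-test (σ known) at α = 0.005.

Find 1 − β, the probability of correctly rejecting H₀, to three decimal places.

Standardized effect: d = |μ_{line A} − μ_{line B}| / σ = |18.6 − 21.1| / 2.9 = 0.8621
Noncentrality parameter: δ = d·√(n/2) = 0.8621 × √(30/2) = 3.3388
Critical value for a two-sided test at α = 0.005: z_{α/2} = 2.807.
Power = Φ(δ − 2.807) + Φ(−δ − 2.807) = Φ(0.532) + Φ(-6.146) = 0.7025 + 0.0000 = 0.7025.

Power ≈ 0.703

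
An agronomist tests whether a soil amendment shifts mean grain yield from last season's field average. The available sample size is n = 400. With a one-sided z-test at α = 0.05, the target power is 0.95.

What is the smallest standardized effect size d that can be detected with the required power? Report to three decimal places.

Need Φ(δ − 1.645) = 0.95, so δ = 1.645 + 1.645 = 3.290.
δ = d·√n ⇒ d = δ/√n = 3.290/√400 = 0.1645.

d ≈ 0.164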